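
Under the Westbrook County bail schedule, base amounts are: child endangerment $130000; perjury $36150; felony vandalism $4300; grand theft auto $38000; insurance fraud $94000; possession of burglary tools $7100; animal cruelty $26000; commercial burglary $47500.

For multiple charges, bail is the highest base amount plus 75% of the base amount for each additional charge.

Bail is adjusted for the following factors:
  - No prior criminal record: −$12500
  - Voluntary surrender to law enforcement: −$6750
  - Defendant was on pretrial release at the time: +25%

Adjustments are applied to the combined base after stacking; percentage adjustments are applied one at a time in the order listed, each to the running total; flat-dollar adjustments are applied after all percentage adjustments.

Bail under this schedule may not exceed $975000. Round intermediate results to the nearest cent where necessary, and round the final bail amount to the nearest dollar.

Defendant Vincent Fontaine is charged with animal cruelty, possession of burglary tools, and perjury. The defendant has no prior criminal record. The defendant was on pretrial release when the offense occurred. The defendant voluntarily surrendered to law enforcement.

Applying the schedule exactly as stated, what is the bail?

$56969

Base amounts from the schedule: animal cruelty $26000; possession of burglary tools $7100; perjury $36150.
Stacking rule: highest base plus 75% of each additional charge. Highest is perjury at $36150. Additional: $26000 × 75% = $19500; $7100 × 75% = $5325. Combined base = $36150 + $24825 = $60975.
Defendant was on pretrial release at the time (+25%): $60975 × 1.25 = $76218.75.
No prior criminal record (−$12500 flat): $76218.75 − $12500 = $63718.75.
Voluntary surrender to law enforcement (−$6750 flat): $63718.75 − $6750 = $56968.75.
$56968.75 is within the $975000 maximum.
Rounded to the nearest dollar: $56969.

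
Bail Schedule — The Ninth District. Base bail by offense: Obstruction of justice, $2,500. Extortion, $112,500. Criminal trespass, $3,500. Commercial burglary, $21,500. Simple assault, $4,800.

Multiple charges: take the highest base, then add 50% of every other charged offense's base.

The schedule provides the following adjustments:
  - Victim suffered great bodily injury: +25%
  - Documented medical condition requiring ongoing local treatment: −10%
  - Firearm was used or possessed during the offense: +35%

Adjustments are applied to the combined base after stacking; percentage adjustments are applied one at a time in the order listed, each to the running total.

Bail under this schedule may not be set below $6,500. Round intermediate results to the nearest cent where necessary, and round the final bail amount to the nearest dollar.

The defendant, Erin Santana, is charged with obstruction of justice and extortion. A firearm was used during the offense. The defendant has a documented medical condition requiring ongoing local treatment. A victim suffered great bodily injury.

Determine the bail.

Base amounts from the schedule: obstruction of justice $2,500; extortion $112,500.
Stacking rule: highest base plus 50% of each additional charge. Highest is extortion at $112,500. Additional: $2,500 × 50% = $1,250. Combined base = $112,500 + $1,250 = $113,750.
Victim suffered great bodily injury (+25%): $113,750 × 1.25 = $142,187.50.
Documented medical condition requiring ongoing local treatment (−10%): $142,187.50 × 0.9 = $127,968.75.
Firearm was used or possessed during the offense (+35%): $127,968.75 × 1.35 = $172,757.81.
$172,757.81 is at or above the $6,500 minimum.
Rounded to the nearest dollar: $172,758.

$172,758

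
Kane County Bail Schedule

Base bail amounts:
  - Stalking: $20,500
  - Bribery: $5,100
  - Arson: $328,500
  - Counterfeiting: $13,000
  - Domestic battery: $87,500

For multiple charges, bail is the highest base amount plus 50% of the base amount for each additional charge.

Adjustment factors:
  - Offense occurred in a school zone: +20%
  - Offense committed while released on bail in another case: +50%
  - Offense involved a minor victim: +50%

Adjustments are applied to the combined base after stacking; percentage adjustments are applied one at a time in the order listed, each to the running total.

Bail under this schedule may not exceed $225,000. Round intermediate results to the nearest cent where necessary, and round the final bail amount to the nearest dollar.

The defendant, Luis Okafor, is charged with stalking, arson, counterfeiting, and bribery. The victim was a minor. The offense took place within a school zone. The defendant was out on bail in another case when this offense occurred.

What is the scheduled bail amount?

Base amounts from the schedule: stalking $20,500; arson $328,500; counterfeiting $13,000; bribery $5,100.
Stacking rule: highest base plus 50% of each additional charge. Highest is arson at $328,500. Additional: $20,500 × 50% = $10,250; $13,000 × 50% = $6,500; $5,100 × 50% = $2,550. Combined base = $328,500 + $19,300 = $347,800.
Offense occurred in a school zone (+20%): $347,800 × 1.2 = $417,360.
Offense committed while released on bail in another case (+50%): $417,360 × 1.5 = $626,040.
Offense involved a minor victim (+50%): $626,040 × 1.5 = $939,060.
Result $939,060 exceeds the maximum of $225,000; bail is capped at $225,000.

$225,000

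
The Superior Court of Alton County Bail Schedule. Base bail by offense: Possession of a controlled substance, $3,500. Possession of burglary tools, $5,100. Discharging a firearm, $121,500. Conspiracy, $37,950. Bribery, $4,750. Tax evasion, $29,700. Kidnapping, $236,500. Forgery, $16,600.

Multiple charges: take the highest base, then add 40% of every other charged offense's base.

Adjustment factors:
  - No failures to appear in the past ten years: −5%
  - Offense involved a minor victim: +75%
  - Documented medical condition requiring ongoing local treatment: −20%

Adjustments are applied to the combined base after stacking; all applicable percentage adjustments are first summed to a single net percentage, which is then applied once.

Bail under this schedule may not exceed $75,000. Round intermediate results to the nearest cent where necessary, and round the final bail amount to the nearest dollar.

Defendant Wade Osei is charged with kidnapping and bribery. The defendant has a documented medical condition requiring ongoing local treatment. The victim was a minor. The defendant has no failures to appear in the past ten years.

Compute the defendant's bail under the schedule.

Base amounts from the schedule: kidnapping $236,500; bribery $4,750.
Stacking rule: highest base plus 40% of each additional charge. Highest is kidnapping at $236,500. Additional: $4,750 × 40% = $1,900. Combined base = $236,500 + $1,900 = $238,400.
Net percentage adjustment: −5% +75% −20% = +50%. $238,400 × 1.5 = $357,600.
Result $357,600 exceeds the maximum of $75,000; bail is capped at $75,000.

$75,000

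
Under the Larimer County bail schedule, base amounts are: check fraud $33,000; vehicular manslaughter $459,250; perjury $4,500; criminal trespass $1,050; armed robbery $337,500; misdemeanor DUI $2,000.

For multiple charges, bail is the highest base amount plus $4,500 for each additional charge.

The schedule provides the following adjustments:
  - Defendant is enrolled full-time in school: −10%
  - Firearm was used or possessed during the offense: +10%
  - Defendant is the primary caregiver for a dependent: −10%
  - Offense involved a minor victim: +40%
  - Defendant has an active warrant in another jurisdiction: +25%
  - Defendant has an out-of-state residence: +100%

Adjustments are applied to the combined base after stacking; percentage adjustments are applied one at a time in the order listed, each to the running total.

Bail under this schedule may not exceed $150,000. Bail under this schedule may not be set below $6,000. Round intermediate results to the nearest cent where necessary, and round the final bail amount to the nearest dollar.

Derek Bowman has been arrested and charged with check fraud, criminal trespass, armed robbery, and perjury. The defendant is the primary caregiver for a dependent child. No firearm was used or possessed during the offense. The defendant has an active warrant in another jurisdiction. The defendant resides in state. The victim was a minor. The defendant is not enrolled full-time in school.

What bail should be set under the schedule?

$150,000

Base amounts from the schedule: check fraud $33,000; criminal trespass $1,050; armed robbery $337,500; perjury $4,500.
Stacking rule: highest base plus $4,500 per additional charge. Highest is armed robbery at $337,500; 3 additional charges → +$13,500. Combined base = $351,000.
Defendant is the primary caregiver for a dependent (−10%): $351,000 × 0.9 = $315,900.
Offense involved a minor victim (+40%): $315,900 × 1.4 = $442,260.
Defendant has an active warrant in another jurisdiction (+25%): $442,260 × 1.25 = $552,825.
Result $552,825 exceeds the maximum of $150,000; bail is capped at $150,000.
$150,000 is at or above the $6,000 minimum.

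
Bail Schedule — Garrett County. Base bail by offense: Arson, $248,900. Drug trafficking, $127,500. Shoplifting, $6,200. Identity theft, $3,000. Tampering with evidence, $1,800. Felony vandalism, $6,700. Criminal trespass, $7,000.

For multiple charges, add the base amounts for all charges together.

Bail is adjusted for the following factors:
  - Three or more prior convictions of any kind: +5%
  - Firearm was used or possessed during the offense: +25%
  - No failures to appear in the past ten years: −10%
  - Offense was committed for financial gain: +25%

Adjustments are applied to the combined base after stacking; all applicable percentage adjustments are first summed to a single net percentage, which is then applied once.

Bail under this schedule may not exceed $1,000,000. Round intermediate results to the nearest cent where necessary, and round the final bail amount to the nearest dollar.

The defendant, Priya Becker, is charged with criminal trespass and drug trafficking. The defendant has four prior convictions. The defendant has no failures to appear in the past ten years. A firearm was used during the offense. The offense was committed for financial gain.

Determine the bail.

Base amounts from the schedule: criminal trespass $7,000; drug trafficking $127,500.
Stacking rule: sum of all bases. $7,000 + $127,500 = $134,500.
Net percentage adjustment: +5% +25% −10% +25% = +45%. $134,500 × 1.45 = $195,025.
$195,025 is within the $1,000,000 maximum.

$195,025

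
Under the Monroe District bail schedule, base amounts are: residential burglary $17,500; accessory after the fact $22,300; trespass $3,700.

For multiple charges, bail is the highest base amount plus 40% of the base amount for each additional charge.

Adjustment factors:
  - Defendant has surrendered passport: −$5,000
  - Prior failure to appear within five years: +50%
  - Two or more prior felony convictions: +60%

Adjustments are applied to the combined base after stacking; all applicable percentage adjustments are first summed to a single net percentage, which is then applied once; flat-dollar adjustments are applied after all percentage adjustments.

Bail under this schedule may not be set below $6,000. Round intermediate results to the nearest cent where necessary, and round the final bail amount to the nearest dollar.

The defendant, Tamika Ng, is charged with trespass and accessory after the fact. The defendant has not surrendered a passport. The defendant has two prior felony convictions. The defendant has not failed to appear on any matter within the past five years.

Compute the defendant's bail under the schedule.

Base amounts from the schedule: trespass $3,700; accessory after the fact $22,300.
Stacking rule: highest base plus 40% of each additional charge. Highest is accessory after the fact at $22,300. Additional: $3,700 × 40% = $1,480. Combined base = $22,300 + $1,480 = $23,780.
Two or more prior felony convictions (+60%): $23,780 × 1.6 = $38,048.
$38,048 is at or above the $6,000 minimum.

$38,048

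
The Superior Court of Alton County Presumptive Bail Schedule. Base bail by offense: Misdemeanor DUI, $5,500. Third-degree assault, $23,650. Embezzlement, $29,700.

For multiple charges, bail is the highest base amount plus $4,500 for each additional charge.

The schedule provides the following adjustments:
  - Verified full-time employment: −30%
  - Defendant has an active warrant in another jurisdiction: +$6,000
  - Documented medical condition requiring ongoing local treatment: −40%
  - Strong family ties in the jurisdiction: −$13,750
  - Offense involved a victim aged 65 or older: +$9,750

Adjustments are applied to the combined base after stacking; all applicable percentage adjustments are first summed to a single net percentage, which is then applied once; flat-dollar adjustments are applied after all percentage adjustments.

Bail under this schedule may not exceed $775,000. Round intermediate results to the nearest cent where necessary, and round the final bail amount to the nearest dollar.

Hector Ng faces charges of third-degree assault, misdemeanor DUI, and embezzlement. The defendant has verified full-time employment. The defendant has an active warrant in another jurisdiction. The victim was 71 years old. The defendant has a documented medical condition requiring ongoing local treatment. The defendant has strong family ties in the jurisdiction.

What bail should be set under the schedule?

$13,610

Base amounts from the schedule: third-degree assault $23,650; misdemeanor DUI $5,500; embezzlement $29,700.
Stacking rule: highest base plus $4,500 per additional charge. Highest is embezzlement at $29,700; 2 additional charges → +$9,000. Combined base = $38,700.
Net percentage adjustment: −30% −40% = −70%. $38,700 × 0.3 = $11,610.
Defendant has an active warrant in another jurisdiction (+$6,000 flat): $11,610 + $6,000 = $17,610.
Strong family ties in the jurisdiction (−$13,750 flat): $17,610 − $13,750 = $3,860.
Offense involved a victim aged 65 or older (+$9,750 flat): $3,860 + $9,750 = $13,610.
$13,610 is within the $775,000 maximum.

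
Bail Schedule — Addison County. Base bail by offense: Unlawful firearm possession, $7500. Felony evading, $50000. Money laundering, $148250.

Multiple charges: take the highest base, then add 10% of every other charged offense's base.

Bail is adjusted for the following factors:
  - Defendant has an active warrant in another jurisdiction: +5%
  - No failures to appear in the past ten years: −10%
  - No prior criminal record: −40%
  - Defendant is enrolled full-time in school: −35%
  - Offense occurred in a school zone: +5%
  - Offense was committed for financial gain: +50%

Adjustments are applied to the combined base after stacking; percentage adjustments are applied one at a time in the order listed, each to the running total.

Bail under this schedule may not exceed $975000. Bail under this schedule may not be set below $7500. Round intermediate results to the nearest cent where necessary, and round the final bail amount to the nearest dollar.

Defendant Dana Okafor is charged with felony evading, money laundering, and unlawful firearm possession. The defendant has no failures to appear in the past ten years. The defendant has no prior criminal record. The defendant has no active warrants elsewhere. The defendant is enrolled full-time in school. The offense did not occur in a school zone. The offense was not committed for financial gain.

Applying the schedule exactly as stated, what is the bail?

$54054

Base amounts from the schedule: felony evading $50000; money laundering $148250; unlawful firearm possession $7500.
Stacking rule: highest base plus 10% of each additional charge. Highest is money laundering at $148250. Additional: $50000 × 10% = $5000; $7500 × 10% = $750. Combined base = $148250 + $5750 = $154000.
No failures to appear in the past ten years (−10%): $154000 × 0.9 = $138600.
No prior criminal record (−40%): $138600 × 0.6 = $83160.
Defendant is enrolled full-time in school (−35%): $83160 × 0.65 = $54054.
$54054 is within the $975000 maximum.
$54054 is at or above the $7500 minimum.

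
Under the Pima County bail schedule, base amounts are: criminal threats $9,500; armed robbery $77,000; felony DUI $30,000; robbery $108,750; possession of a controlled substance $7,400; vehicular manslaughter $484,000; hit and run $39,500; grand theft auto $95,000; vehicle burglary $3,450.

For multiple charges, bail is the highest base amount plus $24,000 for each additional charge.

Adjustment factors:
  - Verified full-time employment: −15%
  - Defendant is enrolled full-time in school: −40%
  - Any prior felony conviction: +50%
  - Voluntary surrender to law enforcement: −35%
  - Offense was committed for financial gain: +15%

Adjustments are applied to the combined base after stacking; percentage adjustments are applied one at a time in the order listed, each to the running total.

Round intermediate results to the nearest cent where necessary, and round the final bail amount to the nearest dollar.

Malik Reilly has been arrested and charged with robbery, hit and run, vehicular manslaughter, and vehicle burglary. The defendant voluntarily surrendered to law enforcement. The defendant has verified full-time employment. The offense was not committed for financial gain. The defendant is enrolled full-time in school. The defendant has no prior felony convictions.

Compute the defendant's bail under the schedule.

$184,314

Base amounts from the schedule: robbery $108,750; hit and run $39,500; vehicular manslaughter $484,000; vehicle burglary $3,450.
Stacking rule: highest base plus $24,000 per additional charge. Highest is vehicular manslaughter at $484,000; 3 additional charges → +$72,000. Combined base = $556,000.
Verified full-time employment (−15%): $556,000 × 0.85 = $472,600.
Defendant is enrolled full-time in school (−40%): $472,600 × 0.6 = $283,560.
Voluntary surrender to law enforcement (−35%): $283,560 × 0.65 = $184,314.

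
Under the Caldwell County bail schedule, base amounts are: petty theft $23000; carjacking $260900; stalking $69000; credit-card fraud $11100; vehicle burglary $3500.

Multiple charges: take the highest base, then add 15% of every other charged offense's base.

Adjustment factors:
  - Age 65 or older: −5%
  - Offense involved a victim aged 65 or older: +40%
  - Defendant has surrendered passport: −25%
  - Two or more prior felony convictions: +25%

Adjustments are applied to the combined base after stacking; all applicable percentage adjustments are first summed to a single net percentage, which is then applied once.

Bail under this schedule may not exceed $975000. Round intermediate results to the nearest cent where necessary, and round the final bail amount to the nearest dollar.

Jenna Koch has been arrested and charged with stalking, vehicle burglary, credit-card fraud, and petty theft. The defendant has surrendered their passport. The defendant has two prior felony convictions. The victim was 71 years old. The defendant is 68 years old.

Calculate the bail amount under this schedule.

$100764

Base amounts from the schedule: stalking $69000; vehicle burglary $3500; credit-card fraud $11100; petty theft $23000.
Stacking rule: highest base plus 15% of each additional charge. Highest is stalking at $69000. Additional: $3500 × 15% = $525; $11100 × 15% = $1665; $23000 × 15% = $3450. Combined base = $69000 + $5640 = $74640.
Net percentage adjustment: −5% +40% −25% +25% = +35%. $74640 × 1.35 = $100764.
$100764 is within the $975000 maximum.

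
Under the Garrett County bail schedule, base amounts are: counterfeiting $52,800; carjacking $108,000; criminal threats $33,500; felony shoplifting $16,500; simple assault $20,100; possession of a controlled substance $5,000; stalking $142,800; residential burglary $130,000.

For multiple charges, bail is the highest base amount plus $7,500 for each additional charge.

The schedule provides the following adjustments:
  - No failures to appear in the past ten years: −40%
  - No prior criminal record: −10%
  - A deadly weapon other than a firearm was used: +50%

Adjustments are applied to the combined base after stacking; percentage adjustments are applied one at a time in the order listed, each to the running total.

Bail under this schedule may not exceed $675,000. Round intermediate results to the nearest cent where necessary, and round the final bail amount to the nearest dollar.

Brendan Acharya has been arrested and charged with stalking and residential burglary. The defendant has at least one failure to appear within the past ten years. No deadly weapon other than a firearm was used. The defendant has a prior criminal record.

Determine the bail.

Base amounts from the schedule: stalking $142,800; residential burglary $130,000.
Stacking rule: highest base plus $7,500 per additional charge. Highest is stalking at $142,800; 1 additional charge → +$7,500. Combined base = $150,300.
No adjustment factors apply to this defendant.
$150,300 is within the $675,000 maximum.

$150,300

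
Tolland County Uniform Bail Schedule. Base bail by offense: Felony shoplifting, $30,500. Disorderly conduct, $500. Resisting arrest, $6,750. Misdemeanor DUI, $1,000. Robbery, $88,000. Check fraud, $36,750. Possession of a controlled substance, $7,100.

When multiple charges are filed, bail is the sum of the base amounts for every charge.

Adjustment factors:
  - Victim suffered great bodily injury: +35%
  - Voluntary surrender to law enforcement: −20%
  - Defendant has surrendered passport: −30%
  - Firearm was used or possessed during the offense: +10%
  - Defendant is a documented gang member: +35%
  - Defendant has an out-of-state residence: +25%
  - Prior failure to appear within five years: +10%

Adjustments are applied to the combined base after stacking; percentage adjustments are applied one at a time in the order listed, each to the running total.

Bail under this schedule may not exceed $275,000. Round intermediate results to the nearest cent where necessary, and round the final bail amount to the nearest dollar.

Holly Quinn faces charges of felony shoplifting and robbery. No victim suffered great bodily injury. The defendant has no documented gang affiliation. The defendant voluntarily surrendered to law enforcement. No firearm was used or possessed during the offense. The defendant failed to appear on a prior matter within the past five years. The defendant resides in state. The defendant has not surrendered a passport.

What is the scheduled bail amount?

Base amounts from the schedule: felony shoplifting $30,500; robbery $88,000.
Stacking rule: sum of all bases. $30,500 + $88,000 = $118,500.
Voluntary surrender to law enforcement (−20%): $118,500 × 0.8 = $94,800.
Prior failure to appear within five years (+10%): $94,800 × 1.1 = $104,280.
$104,280 is within the $275,000 maximum.

$104,280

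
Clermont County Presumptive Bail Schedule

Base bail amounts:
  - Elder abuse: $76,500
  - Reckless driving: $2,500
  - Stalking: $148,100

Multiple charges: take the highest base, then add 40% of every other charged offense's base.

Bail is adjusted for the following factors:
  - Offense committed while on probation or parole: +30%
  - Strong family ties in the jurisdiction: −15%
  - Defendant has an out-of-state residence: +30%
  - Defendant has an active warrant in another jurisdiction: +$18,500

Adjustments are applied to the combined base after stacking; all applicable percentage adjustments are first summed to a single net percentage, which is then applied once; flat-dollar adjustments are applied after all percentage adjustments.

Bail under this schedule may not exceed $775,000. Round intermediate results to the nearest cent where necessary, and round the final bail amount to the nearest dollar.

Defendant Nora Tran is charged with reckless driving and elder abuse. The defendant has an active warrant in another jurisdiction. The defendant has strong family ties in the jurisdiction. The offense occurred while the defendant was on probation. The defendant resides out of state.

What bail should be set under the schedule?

$130,875

Base amounts from the schedule: reckless driving $2,500; elder abuse $76,500.
Stacking rule: highest base plus 40% of each additional charge. Highest is elder abuse at $76,500. Additional: $2,500 × 40% = $1,000. Combined base = $76,500 + $1,000 = $77,500.
Net percentage adjustment: +30% −15% +30% = +45%. $77,500 × 1.45 = $112,375.
Defendant has an active warrant in another jurisdiction (+$18,500 flat): $112,375 + $18,500 = $130,875.
$130,875 is within the $775,000 maximum.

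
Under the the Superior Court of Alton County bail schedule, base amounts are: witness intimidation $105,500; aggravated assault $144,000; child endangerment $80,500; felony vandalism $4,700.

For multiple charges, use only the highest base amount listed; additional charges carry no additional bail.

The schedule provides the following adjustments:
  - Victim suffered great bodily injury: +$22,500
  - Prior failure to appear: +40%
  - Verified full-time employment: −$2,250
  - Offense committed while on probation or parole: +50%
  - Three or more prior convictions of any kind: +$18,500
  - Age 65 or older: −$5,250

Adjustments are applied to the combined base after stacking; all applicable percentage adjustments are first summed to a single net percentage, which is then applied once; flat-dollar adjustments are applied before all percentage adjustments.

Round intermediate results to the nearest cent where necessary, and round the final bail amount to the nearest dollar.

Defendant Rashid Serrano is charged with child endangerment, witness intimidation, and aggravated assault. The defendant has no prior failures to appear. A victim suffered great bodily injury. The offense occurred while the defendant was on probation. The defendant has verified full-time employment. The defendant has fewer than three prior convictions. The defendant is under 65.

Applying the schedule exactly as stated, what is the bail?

Base amounts from the schedule: child endangerment $80,500; witness intimidation $105,500; aggravated assault $144,000.
Stacking rule: use the highest base only. Highest is aggravated assault at $144,000. Combined base = $144,000.
Victim suffered great bodily injury (+$22,500 flat): $144,000 + $22,500 = $166,500.
Verified full-time employment (−$2,250 flat): $166,500 − $2,250 = $164,250.
Offense committed while on probation or parole (+50%): $164,250 × 1.5 = $246,375.

$246,375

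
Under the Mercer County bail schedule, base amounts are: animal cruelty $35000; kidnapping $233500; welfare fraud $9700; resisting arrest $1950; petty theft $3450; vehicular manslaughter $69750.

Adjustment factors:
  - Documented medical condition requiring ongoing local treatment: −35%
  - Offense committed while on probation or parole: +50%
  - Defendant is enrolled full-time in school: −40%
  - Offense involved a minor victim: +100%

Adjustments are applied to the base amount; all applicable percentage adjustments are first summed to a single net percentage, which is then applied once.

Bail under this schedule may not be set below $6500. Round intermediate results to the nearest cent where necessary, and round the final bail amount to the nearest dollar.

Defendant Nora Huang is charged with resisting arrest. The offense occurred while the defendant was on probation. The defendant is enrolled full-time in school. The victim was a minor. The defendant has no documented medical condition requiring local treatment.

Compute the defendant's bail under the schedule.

$6500

Base amounts from the schedule: resisting arrest $1950.
Single charge. Combined base = $1950.
Net percentage adjustment: +50% −40% +100% = +110%. $1950 × 2.1 = $4095.
Result $4095 is below the minimum of $6500; bail is set at the minimum $6500.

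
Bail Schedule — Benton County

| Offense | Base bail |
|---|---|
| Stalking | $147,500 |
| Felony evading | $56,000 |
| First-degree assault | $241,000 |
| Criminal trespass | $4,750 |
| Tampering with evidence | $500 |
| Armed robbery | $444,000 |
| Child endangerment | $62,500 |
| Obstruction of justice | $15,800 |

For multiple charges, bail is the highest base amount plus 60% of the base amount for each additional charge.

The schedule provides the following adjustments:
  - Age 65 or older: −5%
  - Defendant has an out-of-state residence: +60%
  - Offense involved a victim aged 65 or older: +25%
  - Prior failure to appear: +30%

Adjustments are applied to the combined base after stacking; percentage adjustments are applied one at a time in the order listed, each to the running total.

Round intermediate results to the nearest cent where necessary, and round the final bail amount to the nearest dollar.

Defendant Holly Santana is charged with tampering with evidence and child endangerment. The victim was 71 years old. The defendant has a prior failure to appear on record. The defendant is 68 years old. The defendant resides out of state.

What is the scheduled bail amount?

$155,116

Base amounts from the schedule: tampering with evidence $500; child endangerment $62,500.
Stacking rule: highest base plus 60% of each additional charge. Highest is child endangerment at $62,500. Additional: $500 × 60% = $300. Combined base = $62,500 + $300 = $62,800.
Age 65 or older (−5%): $62,800 × 0.95 = $59,660.
Defendant has an out-of-state residence (+60%): $59,660 × 1.6 = $95,456.
Offense involved a victim aged 65 or older (+25%): $95,456 × 1.25 = $119,320.
Prior failure to appear (+30%): $119,320 × 1.3 = $155,116.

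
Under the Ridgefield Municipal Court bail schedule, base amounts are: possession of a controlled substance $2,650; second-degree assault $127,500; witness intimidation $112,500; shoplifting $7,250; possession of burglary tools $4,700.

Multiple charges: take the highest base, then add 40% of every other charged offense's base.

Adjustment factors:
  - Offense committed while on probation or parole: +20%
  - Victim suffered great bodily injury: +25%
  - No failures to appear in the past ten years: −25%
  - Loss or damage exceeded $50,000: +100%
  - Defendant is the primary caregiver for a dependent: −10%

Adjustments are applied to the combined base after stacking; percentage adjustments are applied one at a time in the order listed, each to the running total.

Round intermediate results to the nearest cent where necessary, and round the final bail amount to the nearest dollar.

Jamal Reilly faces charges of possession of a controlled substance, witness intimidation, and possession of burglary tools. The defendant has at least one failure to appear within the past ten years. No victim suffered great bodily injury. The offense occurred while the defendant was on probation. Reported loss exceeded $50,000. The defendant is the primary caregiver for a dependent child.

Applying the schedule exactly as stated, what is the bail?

Base amounts from the schedule: possession of a controlled substance $2,650; witness intimidation $112,500; possession of burglary tools $4,700.
Stacking rule: highest base plus 40% of each additional charge. Highest is witness intimidation at $112,500. Additional: $2,650 × 40% = $1,060; $4,700 × 40% = $1,880. Combined base = $112,500 + $2,940 = $115,440.
Offense committed while on probation or parole (+20%): $115,440 × 1.2 = $138,528.
Loss or damage exceeded $50,000 (+100%): $138,528 × 2 = $277,056.
Defendant is the primary caregiver for a dependent (−10%): $277,056 × 0.9 = $249,350.40.
Rounded to the nearest dollar: $249,350.

$249,350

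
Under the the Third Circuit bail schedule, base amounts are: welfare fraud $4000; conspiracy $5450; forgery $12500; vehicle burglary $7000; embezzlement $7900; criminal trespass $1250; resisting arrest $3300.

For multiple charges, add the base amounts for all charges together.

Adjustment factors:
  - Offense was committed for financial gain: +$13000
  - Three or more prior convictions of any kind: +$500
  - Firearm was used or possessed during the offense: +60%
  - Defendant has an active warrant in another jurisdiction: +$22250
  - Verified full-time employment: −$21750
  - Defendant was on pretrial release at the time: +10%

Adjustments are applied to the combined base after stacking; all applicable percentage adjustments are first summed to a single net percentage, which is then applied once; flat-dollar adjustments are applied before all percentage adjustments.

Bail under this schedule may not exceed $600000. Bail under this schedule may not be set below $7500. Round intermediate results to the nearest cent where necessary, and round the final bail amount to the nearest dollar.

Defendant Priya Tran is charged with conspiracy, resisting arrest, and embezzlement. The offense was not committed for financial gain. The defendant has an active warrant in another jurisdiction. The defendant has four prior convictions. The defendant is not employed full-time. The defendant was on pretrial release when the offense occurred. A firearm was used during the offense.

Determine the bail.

Base amounts from the schedule: conspiracy $5450; resisting arrest $3300; embezzlement $7900.
Stacking rule: sum of all bases. $5450 + $3300 + $7900 = $16650.
Three or more prior convictions of any kind (+$500 flat): $16650 + $500 = $17150.
Defendant has an active warrant in another jurisdiction (+$22250 flat): $17150 + $22250 = $39400.
Net percentage adjustment: +60% +10% = +70%. $39400 × 1.7 = $66980.
$66980 is within the $600000 maximum.
$66980 is at or above the $7500 minimum.

$66980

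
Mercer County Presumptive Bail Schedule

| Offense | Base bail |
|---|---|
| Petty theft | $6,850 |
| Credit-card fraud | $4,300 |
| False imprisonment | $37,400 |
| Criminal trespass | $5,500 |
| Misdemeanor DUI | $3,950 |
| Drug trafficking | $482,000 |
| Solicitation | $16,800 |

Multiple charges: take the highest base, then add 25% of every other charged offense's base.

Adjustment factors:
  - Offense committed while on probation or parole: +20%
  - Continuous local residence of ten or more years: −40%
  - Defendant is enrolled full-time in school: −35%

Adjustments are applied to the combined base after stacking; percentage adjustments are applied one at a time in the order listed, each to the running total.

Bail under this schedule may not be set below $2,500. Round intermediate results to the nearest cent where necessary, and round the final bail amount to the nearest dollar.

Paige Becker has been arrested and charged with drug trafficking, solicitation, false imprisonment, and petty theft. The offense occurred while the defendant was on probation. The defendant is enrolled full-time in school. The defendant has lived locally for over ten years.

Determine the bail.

Base amounts from the schedule: drug trafficking $482,000; solicitation $16,800; false imprisonment $37,400; petty theft $6,850.
Stacking rule: highest base plus 25% of each additional charge. Highest is drug trafficking at $482,000. Additional: $16,800 × 25% = $4,200; $37,400 × 25% = $9,350; $6,850 × 25% = $1,712.50. Combined base = $482,000 + $15,262.50 = $497,262.50.
Offense committed while on probation or parole (+20%): $497,262.50 × 1.2 = $596,715.
Continuous local residence of ten or more years (−40%): $596,715 × 0.6 = $358,029.
Defendant is enrolled full-time in school (−35%): $358,029 × 0.65 = $232,718.85.
$232,718.85 is at or above the $2,500 minimum.
Rounded to the nearest dollar: $232,719.

$232,719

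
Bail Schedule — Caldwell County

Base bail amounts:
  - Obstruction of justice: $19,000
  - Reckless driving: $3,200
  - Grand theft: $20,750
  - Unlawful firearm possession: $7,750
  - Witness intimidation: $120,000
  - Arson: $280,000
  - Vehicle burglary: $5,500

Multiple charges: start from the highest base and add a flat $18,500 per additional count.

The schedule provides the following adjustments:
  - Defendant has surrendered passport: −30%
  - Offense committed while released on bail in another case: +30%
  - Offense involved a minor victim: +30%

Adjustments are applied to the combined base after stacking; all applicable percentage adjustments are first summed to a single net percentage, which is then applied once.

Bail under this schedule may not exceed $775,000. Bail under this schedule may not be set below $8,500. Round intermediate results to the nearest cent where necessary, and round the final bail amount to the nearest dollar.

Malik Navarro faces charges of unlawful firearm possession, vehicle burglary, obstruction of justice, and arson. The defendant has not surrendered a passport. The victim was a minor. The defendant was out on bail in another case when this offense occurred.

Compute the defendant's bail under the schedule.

$536,800

Base amounts from the schedule: unlawful firearm possession $7,750; vehicle burglary $5,500; obstruction of justice $19,000; arson $280,000.
Stacking rule: highest base plus $18,500 per additional charge. Highest is arson at $280,000; 3 additional charges → +$55,500. Combined base = $335,500.
Net percentage adjustment: +30% +30% = +60%. $335,500 × 1.6 = $536,800.
$536,800 is within the $775,000 maximum.
$536,800 is at or above the $8,500 minimum.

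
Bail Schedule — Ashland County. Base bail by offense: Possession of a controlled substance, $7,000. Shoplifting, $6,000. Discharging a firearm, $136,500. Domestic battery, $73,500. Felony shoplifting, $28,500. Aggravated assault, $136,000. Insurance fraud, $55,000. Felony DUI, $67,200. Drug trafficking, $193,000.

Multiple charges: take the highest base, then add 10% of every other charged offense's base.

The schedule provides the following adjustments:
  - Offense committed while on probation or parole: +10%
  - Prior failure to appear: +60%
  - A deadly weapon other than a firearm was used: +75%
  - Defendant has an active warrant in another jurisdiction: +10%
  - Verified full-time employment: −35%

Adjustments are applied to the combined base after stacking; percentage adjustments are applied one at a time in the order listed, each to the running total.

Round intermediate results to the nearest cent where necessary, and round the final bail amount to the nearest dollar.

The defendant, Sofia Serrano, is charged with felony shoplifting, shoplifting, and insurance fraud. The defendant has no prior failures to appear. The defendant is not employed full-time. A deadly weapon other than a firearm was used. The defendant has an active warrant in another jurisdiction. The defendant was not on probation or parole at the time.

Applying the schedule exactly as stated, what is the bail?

Base amounts from the schedule: felony shoplifting $28,500; shoplifting $6,000; insurance fraud $55,000.
Stacking rule: highest base plus 10% of each additional charge. Highest is insurance fraud at $55,000. Additional: $28,500 × 10% = $2,850; $6,000 × 10% = $600. Combined base = $55,000 + $3,450 = $58,450.
A deadly weapon other than a firearm was used (+75%): $58,450 × 1.75 = $102,287.50.
Defendant has an active warrant in another jurisdiction (+10%): $102,287.50 × 1.1 = $112,516.25.
Rounded to the nearest dollar: $112,516.

$112,516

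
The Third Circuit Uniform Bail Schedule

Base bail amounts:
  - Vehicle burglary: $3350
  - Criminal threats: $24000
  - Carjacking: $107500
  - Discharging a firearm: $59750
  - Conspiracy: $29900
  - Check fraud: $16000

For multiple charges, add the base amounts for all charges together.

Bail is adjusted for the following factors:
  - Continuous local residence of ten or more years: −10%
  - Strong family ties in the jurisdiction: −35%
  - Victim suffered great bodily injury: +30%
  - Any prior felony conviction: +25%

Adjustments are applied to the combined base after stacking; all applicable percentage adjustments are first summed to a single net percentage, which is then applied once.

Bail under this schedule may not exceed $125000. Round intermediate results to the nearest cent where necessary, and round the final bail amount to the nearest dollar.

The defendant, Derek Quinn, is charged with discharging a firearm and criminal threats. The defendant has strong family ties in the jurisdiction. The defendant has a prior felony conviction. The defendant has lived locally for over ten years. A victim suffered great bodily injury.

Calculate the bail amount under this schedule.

Base amounts from the schedule: discharging a firearm $59750; criminal threats $24000.
Stacking rule: sum of all bases. $59750 + $24000 = $83750.
Net percentage adjustment: −10% −35% +30% +25% = +10%. $83750 × 1.1 = $92125.
$92125 is within the $125000 maximum.

$92125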